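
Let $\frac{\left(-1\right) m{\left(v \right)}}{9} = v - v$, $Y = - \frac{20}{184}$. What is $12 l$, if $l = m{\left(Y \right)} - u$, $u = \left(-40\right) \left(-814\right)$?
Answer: $-390720$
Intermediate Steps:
$u = 32560$
$Y = - \frac{5}{46}$ ($Y = \left(-20\right) \frac{1}{184} = - \frac{5}{46} \approx -0.1087$)
$m{\left(v \right)} = 0$ ($m{\left(v \right)} = - 9 \left(v - v\right) = \left(-9\right) 0 = 0$)
$l = -32560$ ($l = 0 - 32560 = -32560$)
$12 l = 12 \left(-32560\right) = -390720$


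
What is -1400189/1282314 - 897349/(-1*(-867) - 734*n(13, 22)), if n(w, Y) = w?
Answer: 1138536546011/11124073950 ≈ 102.35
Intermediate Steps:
-1400189/1282314 - 897349/(-1*(-867) - 734*n(13, 22)) = -1400189/1282314 - 897349/(-1*(-867) - 734*13) = -1400189*1/1282314 - 897349/(867 - 9542) = -1400189/1282314 - 897349/(-8675) = -1400189/1282314 - 897349*(-1/8675) = -1400189/1282314 + 897349/8675 = 1138536546011/11124073950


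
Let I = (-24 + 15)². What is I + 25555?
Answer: 25636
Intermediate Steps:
I = 81 (I = (-9)² = 81)
I + 25555 = 81 + 25555 = 25636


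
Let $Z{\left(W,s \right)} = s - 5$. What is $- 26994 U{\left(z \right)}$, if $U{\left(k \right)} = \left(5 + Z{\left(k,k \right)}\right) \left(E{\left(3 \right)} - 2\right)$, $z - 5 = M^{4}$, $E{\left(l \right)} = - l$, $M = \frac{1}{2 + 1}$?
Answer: $\frac{18265940}{27} \approx 6.7652 \cdot 10^{5}$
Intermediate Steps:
$M = \frac{1}{3} \approx 0.33333$
$Z{\left(W,s \right)} = -5 + s$
$z = \frac{406}{81}$ ($z = 5 + \left(\frac{1}{3}\right)^{4} = 5 + \frac{1}{81} = \frac{406}{81} \approx 5.0123$)
$U{\left(k \right)} = - 5 k$ ($U{\left(k \right)} = \left(5 + \left(-5 + k\right)\right) \left(\left(-1\right) 3 - 2\right) = k \left(-3 - 2\right) = k \left(-5\right) = - 5 k$)
$- 26994 U{\left(z \right)} = - 26994 \left(\left(-5\right) \frac{406}{81}\right) = \left(-26994\right) \left(- \frac{2030}{81}\right) = \frac{18265940}{27}$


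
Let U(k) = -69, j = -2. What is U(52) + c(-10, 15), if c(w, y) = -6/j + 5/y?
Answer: -197/3 ≈ -65.667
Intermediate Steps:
c(w, y) = 3 + 5/y (c(w, y) = -6/(-2) + 5/y = -6*(-½) + 5/y = 3 + 5/y)
U(52) + c(-10, 15) = -69 + (3 + 5/15) = -69 + (3 + 5*(1/15)) = -69 + (3 + ⅓) = -69 + 10/3 = -197/3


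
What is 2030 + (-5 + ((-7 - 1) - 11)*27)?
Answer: 1512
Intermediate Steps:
2030 + (-5 + ((-7 - 1) - 11)*27) = 2030 + (-5 + (-8 - 11)*27) = 2030 + (-5 - 19*27) = 2030 + (-5 - 513) = 2030 - 518 = 1512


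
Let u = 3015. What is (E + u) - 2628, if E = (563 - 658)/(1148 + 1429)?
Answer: 997204/2577 ≈ 386.96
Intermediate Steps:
E = -95/2577 ≈ -0.036865
(E + u) - 2628 = (-95/2577 + 3015) - 2628 = 7769560/2577 - 2628 = 997204/2577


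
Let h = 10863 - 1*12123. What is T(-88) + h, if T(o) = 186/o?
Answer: -55533/44 ≈ -1262.1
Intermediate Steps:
h = -1260 (h = 10863 - 12123 = -1260)
T(-88) + h = 186/(-88) - 1260 = 186*(-1/88) - 1260 = -93/44 - 1260 = -55533/44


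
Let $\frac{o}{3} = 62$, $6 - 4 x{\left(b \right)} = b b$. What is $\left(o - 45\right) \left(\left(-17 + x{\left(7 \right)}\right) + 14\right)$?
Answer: $- \frac{7755}{4} \approx -1938.8$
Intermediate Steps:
$x{\left(b \right)} = \frac{3}{2} - \frac{b^{2}}{4}$ ($x{\left(b \right)} = \frac{3}{2} - \frac{b b}{4} = \frac{3}{2} - \frac{b^{2}}{4}$)
$o = 186$ ($o = 3 \cdot 62 = 186$)
$\left(o - 45\right) \left(\left(-17 + x{\left(7 \right)}\right) + 14\right) = \left(186 - 45\right) \left(\left(-17 + \left(\frac{3}{2} - \frac{7^{2}}{4}\right)\right) + 14\right) = 141 \left(\left(-17 + \left(\frac{3}{2} - \frac{49}{4}\right)\right) + 14\right) = 141 \left(\left(-17 - \frac{43}{4}\right) + 14\right) = 141 \left(- \frac{111}{4} + 14\right) = 141 \left(- \frac{55}{4}\right) = - \frac{7755}{4}$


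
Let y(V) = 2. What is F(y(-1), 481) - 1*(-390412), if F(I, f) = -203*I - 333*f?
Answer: 229833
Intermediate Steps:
F(I, f) = -333*f - 203*I
F(y(-1), 481) - 1*(-390412) = (-333*481 - 203*2) - 1*(-390412) = (-160173 - 406) + 390412 = -160579 + 390412 = 229833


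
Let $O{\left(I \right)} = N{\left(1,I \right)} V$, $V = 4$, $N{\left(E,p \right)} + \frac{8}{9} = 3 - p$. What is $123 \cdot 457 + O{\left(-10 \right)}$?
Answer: $\frac{506335}{9} \approx 56259.0$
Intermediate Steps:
$N{\left(E,p \right)} = \frac{19}{9} - p$ ($N{\left(E,p \right)} = - \frac{8}{9} - \left(-3 + p\right) = \frac{19}{9} - p$)
$O{\left(I \right)} = \frac{76}{9} - 4 I$ ($O{\left(I \right)} = \left(\frac{19}{9} - I\right) 4 = \frac{76}{9} - 4 I$)
$123 \cdot 457 + O{\left(-10 \right)} = 123 \cdot 457 + \left(\frac{76}{9} - -40\right) = 56211 + \left(\frac{76}{9} + 40\right) = 56211 + \frac{436}{9} = \frac{506335}{9}$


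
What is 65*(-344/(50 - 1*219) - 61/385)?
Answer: 122131/1001 ≈ 122.01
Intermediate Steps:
65*(-344/(50 - 1*219) - 61/385) = 65*(-344/(50 - 219) - 61*1/385) = 65*(-344/(-169) - 61/385) = 65*(-344*(-1/169) - 61/385) = 65*(344/169 - 61/385) = 65*(122131/65065) = 122131/1001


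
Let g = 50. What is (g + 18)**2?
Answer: 4624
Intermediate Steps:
(g + 18)**2 = (50 + 18)**2 = 68**2 = 4624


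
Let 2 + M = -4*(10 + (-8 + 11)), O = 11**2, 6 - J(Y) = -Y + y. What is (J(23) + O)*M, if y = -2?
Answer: -8208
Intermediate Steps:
J(Y) = 8 + Y (J(Y) = 6 - (-Y - 2) = 6 - (-2 - Y) = 6 + (2 + Y) = 8 + Y)
O = 121
M = -54 (M = -2 - 4*(10 + (-8 + 11)) = -2 - 4*(10 + 3) = -2 - 4*13 = -2 - 52 = -54)
(J(23) + O)*M = ((8 + 23) + 121)*(-54) = (31 + 121)*(-54) = 152*(-54) = -8208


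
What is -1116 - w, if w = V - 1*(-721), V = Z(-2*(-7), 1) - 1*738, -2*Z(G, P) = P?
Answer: -2197/2 ≈ -1098.5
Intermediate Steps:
Z(G, P) = -P/2
V = -1477/2 (V = -1/2*1 - 1*738 = -1/2 - 738 = -1477/2 ≈ -738.50)
w = -35/2 (w = -1477/2 - 1*(-721) = -1477/2 + 721 = -35/2 ≈ -17.500)
-1116 - w = -1116 - 1*(-35/2) = -1116 + 35/2 = -2197/2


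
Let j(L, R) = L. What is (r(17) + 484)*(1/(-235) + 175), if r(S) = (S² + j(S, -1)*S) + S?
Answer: 44372796/235 ≈ 1.8882e+5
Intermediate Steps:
r(S) = S + 2*S² (r(S) = (S² + S*S) + S = (S² + S²) + S = 2*S² + S = S + 2*S²)
(r(17) + 484)*(1/(-235) + 175) = (17*(1 + 2*17) + 484)*(1/(-235) + 175) = (17*(1 + 34) + 484)*(-1/235 + 175) = (17*35 + 484)*(41124/235) = (595 + 484)*(41124/235) = 1079*(41124/235) = 44372796/235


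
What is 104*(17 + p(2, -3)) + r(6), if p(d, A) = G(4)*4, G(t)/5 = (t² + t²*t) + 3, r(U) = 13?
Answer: 174421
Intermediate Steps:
G(t) = 15 + 5*t² + 5*t³ (G(t) = 5*((t² + t²*t) + 3) = 5*((t² + t³) + 3) = 5*(3 + t² + t³) = 15 + 5*t² + 5*t³)
p(d, A) = 1660 (p(d, A) = (15 + 5*4² + 5*4³)*4 = (15 + 5*16 + 5*64)*4 = (15 + 80 + 320)*4 = 415*4 = 1660)
104*(17 + p(2, -3)) + r(6) = 104*(17 + 1660) + 13 = 104*1677 + 13 = 174408 + 13 = 174421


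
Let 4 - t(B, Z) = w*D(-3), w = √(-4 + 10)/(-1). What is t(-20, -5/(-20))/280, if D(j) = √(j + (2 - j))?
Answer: 1/70 + √3/140 ≈ 0.026657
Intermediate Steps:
w = -√6 (w = √6*(-1) = -√6 ≈ -2.4495)
D(j) = √2
t(B, Z) = 4 + 2*√3 (t(B, Z) = 4 - (-√6)*√2 = 4 - (-2)*√3 = 4 + 2*√3)
t(-20, -5/(-20))/280 = (4 + 2*√3)/280 = (4 + 2*√3)*(1/280) = 1/70 + √3/140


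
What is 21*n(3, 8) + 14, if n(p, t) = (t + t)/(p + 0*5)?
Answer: 126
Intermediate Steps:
n(p, t) = 2*t/p (n(p, t) = (2*t)/(p + 0) = (2*t)/p = 2*t/p)
21*n(3, 8) + 14 = 21*(2*8/3) + 14 = 21*(2*8*(1/3)) + 14 = 21*(16/3) + 14 = 112 + 14 = 126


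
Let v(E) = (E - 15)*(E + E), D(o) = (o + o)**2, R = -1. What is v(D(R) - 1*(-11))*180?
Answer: 0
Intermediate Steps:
D(o) = 4*o**2 (D(o) = (2*o)**2 = 4*o**2)
v(E) = 2*E*(-15 + E) (v(E) = (-15 + E)*(2*E) = 2*E*(-15 + E))
v(D(R) - 1*(-11))*180 = (2*(4*(-1)**2 - 1*(-11))*(-15 + (4*(-1)**2 - 1*(-11))))*180 = (2*(4*1 + 11)*(-15 + (4*1 + 11)))*180 = (2*(4 + 11)*(-15 + (4 + 11)))*180 = (2*15*(-15 + 15))*180 = (2*15*0)*180 = 0*180 = 0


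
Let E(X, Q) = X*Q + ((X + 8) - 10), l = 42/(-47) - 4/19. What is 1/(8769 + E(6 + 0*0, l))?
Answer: 893/7828373 ≈ 0.00011407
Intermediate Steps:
l = -986/893 (l = 42*(-1/47) - 4*1/19 = -42/47 - 4/19 = -986/893 ≈ -1.1041)
E(X, Q) = -2 + X + Q*X (E(X, Q) = Q*X + ((8 + X) - 10) = Q*X + (-2 + X) = -2 + X + Q*X)
1/(8769 + E(6 + 0*0, l)) = 1/(8769 + (-2 + (6 + 0*0) - 986*(6 + 0*0)/893)) = 1/(8769 + (-2 + (6 + 0) - 986*(6 + 0)/893)) = 1/(8769 + (-2 + 6 - 986/893*6)) = 1/(8769 + (-2 + 6 - 5916/893)) = 1/(8769 - 2344/893) = 1/(7828373/893) = 893/7828373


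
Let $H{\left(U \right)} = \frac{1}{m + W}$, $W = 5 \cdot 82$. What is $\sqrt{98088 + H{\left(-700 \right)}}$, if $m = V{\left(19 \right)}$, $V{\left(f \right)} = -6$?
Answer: $\frac{\sqrt{4002382853}}{202} \approx 313.19$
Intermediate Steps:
$m = -6$
$W = 410$
$H{\left(U \right)} = \frac{1}{404}$ ($H{\left(U \right)} = \frac{1}{-6 + 410} = \frac{1}{404}$)
$\sqrt{98088 + H{\left(-700 \right)}} = \sqrt{98088 + \frac{1}{404}} = \sqrt{\frac{39627553}{404}} = \frac{\sqrt{4002382853}}{202}$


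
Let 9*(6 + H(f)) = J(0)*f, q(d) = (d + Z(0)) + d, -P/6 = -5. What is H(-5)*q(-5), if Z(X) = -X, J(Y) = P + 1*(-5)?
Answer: 1790/9 ≈ 198.89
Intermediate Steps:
P = 30 (P = -6*(-5) = 30)
J(Y) = 25 (J(Y) = 30 + 1*(-5) = 30 - 5 = 25)
q(d) = 2*d (q(d) = (d - 1*0) + d = (d + 0) + d = d + d = 2*d)
H(f) = -6 + 25*f/9 (H(f) = -6 + (25*f)/9 = -6 + 25*f/9)
H(-5)*q(-5) = (-6 + (25/9)*(-5))*(2*(-5)) = (-6 - 125/9)*(-10) = -179/9*(-10) = 1790/9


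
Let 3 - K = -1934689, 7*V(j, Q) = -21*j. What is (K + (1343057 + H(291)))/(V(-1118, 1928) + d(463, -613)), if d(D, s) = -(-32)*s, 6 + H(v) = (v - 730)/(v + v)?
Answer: -1907645987/9464484 ≈ -201.56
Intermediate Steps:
V(j, Q) = -3*j (V(j, Q) = (-21*j)/7 = -3*j)
K = 1934692 (K = 3 - 1*(-1934689) = 3 + 1934689 = 1934692)
H(v) = -6 + (-730 + v)/(2*v) (H(v) = -6 + (v - 730)/(v + v) = -6 + (-730 + v)/((2*v)) = -6 + (-730 + v)*(1/(2*v)) = -6 + (-730 + v)/(2*v))
d(D, s) = 32*s
(K + (1343057 + H(291)))/(V(-1118, 1928) + d(463, -613)) = (1934692 + (1343057 + (-11/2 - 365/291)))/(-3*(-1118) + 32*(-613)) = (1934692 + (1343057 + (-11/2 - 365*1/291)))/(3354 - 19616) = (1934692 + (1343057 + (-11/2 - 365/291)))/(-16262) = (1934692 + (1343057 - 3931/582))*(-1/16262) = (1934692 + 781655243/582)*(-1/16262) = (1907645987/582)*(-1/16262) = -1907645987/9464484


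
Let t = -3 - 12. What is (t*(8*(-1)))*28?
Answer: 3360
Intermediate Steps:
t = -15
(t*(8*(-1)))*28 = -120*(-1)*28 = -15*(-8)*28 = 120*28 = 3360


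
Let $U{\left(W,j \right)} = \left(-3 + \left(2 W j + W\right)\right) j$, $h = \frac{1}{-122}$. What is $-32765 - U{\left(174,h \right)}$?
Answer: $- \frac{243826873}{7442} \approx -32764.0$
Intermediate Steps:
$h = - \frac{1}{122} \approx -0.0081967$
$U{\left(W,j \right)} = j \left(-3 + W + 2 W j\right)$ ($U{\left(W,j \right)} = \left(-3 + \left(2 W j + W\right)\right) j = \left(-3 + \left(W + 2 W j\right)\right) j = \left(-3 + W + 2 W j\right) j = j \left(-3 + W + 2 W j\right)$)
$-32765 - U{\left(174,h \right)} = -32765 - - \frac{-3 + 174 + 2 \cdot 174 \left(- \frac{1}{122}\right)}{122} = -32765 - - \frac{-3 + 174 - \frac{174}{61}}{122} = -32765 - \left(- \frac{1}{122}\right) \frac{10257}{61} = -32765 - - \frac{10257}{7442} = -32765 + \frac{10257}{7442} = - \frac{243826873}{7442}$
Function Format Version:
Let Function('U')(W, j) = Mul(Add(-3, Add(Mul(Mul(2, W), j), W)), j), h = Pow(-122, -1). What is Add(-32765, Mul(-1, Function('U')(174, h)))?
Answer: Rational(-243826873, 7442) ≈ -32764.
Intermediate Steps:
h = Rational(-1, 122) ≈ -0.0081967
Function('U')(W, j) = Mul(j, Add(-3, W, Mul(2, W, j))) (Function('U')(W, j) = Mul(Add(-3, Add(Mul(2, W, j), W)), j) = Mul(Add(-3, Add(W, Mul(2, W, j))), j) = Mul(Add(-3, W, Mul(2, W, j)), j) = Mul(j, Add(-3, W, Mul(2, W, j))))
Add(-32765, Mul(-1, Function('U')(174, h))) = Add(-32765, Mul(-1, Mul(Rational(-1, 122), Add(-3, 174, Mul(2, 174, Rational(-1, 122)))))) = Add(-32765, Mul(-1, Mul(Rational(-1, 122), Add(-3, 174, Rational(-174, 61))))) = Add(-32765, Mul(-1, Mul(Rational(-1, 122), Rational(10257, 61)))) = Add(-32765, Mul(-1, Rational(-10257, 7442))) = Add(-32765, Rational(10257, 7442)) = Rational(-243826873, 7442)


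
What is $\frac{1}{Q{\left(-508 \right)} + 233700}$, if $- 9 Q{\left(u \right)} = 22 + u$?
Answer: $\frac{1}{233754} \approx 4.278 \cdot 10^{-6}$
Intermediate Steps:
$Q{\left(u \right)} = - \frac{22}{9} - \frac{u}{9}$ ($Q{\left(u \right)} = - \frac{22 + u}{9} = - \frac{22}{9} - \frac{u}{9}$)
$\frac{1}{Q{\left(-508 \right)} + 233700} = \frac{1}{\left(- \frac{22}{9} - - \frac{508}{9}\right) + 233700} = \frac{1}{\left(- \frac{22}{9} + \frac{508}{9}\right) + 233700} = \frac{1}{54 + 233700} = \frac{1}{233754}$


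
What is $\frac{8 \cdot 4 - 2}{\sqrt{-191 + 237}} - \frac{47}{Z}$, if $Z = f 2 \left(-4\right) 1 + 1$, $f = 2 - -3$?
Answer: $\frac{47}{39} + \frac{15 \sqrt{46}}{23} \approx 5.6284$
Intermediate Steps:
$f = 5$ ($f = 2 + 3 = 5$)
$Z = -39$ ($Z = 5 \cdot 2 \left(-4\right) 1 + 1 = 10 \left(-4\right) 1 + 1 = \left(-40\right) 1 + 1 = -40 + 1 = -39$)
$\frac{8 \cdot 4 - 2}{\sqrt{-191 + 237}} - \frac{47}{Z} = \frac{8 \cdot 4 - 2}{\sqrt{-191 + 237}} - \frac{47}{-39} = \frac{32 - 2}{\sqrt{46}} - - \frac{47}{39} = 30 \frac{\sqrt{46}}{46} + \frac{47}{39} = \frac{15 \sqrt{46}}{23} + \frac{47}{39} = \frac{47}{39} + \frac{15 \sqrt{46}}{23}$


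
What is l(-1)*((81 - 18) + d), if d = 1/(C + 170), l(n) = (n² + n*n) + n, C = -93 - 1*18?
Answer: 3718/59 ≈ 63.017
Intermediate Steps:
C = -111 (C = -93 - 18 = -111)
l(n) = n + 2*n² (l(n) = (n² + n²) + n = 2*n² + n = n + 2*n²)
d = 1/59 (d = 1/(-111 + 170) = 1/59 ≈ 0.016949)
l(-1)*((81 - 18) + d) = (-(1 + 2*(-1)))*((81 - 18) + 1/59) = (-(1 - 2))*(63 + 1/59) = -1*(-1)*(3718/59) = 1*(3718/59) = 3718/59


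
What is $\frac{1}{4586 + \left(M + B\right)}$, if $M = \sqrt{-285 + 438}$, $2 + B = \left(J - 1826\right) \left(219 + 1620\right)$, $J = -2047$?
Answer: $- \frac{2372621}{16887991228872} - \frac{\sqrt{17}}{16887991228872} \approx -1.4049 \cdot 10^{-7}$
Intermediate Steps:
$B = -7122449$ ($B = -2 + \left(-2047 - 1826\right) \left(219 + 1620\right) = -2 - 7122447 = -7122449$)
$M = 3 \sqrt{17}$ ($M = \sqrt{153} = 3 \sqrt{17} \approx 12.369$)
$\frac{1}{4586 + \left(M + B\right)} = \frac{1}{4586 - \left(7122449 - 3 \sqrt{17}\right)} = \frac{1}{-7117863 + 3 \sqrt{17}}$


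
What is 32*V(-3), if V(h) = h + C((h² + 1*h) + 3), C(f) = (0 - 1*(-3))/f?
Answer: -256/3 ≈ -85.333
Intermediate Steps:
C(f) = 3/f (C(f) = (0 + 3)/f = 3/f)
V(h) = h + 3/(3 + h + h²) (V(h) = h + 3/((h² + 1*h) + 3) = h + 3/((h² + h) + 3) = h + 3/((h + h²) + 3) = h + 3/(3 + h + h²))
32*V(-3) = 32*(-3 + 3/(3 - 3 + (-3)²)) = 32*(-3 + 3/(3 - 3 + 9)) = 32*(-3 + 3/9) = 32*(-3 + 3*(⅑)) = 32*(-3 + ⅓) = 32*(-8/3) = -256/3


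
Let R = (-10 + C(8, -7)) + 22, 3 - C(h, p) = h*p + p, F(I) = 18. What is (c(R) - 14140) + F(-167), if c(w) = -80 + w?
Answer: -14124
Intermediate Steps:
C(h, p) = 3 - p - h*p (C(h, p) = 3 - (h*p + p) = 3 - (p + h*p) = 3 + (-p - h*p) = 3 - p - h*p)
R = 78 (R = (-10 + (3 - 1*(-7) - 1*8*(-7))) + 22 = (-10 + (3 + 7 + 56)) + 22 = (-10 + 66) + 22 = 56 + 22 = 78)
(c(R) - 14140) + F(-167) = ((-80 + 78) - 14140) + 18 = (-2 - 14140) + 18 = -14142 + 18 = -14124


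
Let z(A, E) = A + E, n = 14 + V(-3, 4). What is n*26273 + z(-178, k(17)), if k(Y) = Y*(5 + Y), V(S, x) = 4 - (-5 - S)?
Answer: 525656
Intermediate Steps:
V(S, x) = 9 + S (V(S, x) = 4 + (5 + S) = 9 + S)
n = 20 (n = 14 + (9 - 3) = 14 + 6 = 20)
n*26273 + z(-178, k(17)) = 20*26273 + (-178 + 17*(5 + 17)) = 525460 + (-178 + 17*22) = 525460 + (-178 + 374) = 525460 + 196 = 525656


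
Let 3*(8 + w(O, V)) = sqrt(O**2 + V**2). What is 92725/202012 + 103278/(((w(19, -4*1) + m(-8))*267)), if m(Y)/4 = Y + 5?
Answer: -1225205832085/57946536164 - 103278*sqrt(377)/286847 ≈ -28.135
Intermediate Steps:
m(Y) = 20 + 4*Y (m(Y) = 4*(Y + 5) = 4*(5 + Y) = 20 + 4*Y)
w(O, V) = -8 + sqrt(O**2 + V**2)/3
92725/202012 + 103278/(((w(19, -4*1) + m(-8))*267)) = 92725/202012 + 103278/((((-8 + sqrt(19**2 + (-4*1)**2)/3) + (20 + 4*(-8)))*267)) = 92725*(1/202012) + 103278/((((-8 + sqrt(361 + (-4)**2)/3) + (20 - 32))*267)) = 92725/202012 + 103278/((((-8 + sqrt(361 + 16)/3) - 12)*267)) = 92725/202012 + 103278/((((-8 + sqrt(377)/3) - 12)*267)) = 92725/202012 + 103278/(((-20 + sqrt(377)/3)*267)) = 92725/202012 + 103278/(-5340 + 89*sqrt(377))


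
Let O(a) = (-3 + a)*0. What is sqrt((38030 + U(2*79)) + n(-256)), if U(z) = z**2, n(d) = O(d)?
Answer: sqrt(62994) ≈ 250.99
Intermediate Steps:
O(a) = 0
n(d) = 0
sqrt((38030 + U(2*79)) + n(-256)) = sqrt((38030 + (2*79)**2) + 0) = sqrt((38030 + 158**2) + 0) = sqrt((38030 + 24964) + 0) = sqrt(62994 + 0) = sqrt(62994)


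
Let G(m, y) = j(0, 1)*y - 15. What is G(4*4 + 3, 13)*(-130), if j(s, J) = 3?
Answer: -3120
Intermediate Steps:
G(m, y) = -15 + 3*y (G(m, y) = 3*y - 15 = -15 + 3*y)
G(4*4 + 3, 13)*(-130) = (-15 + 3*13)*(-130) = (-15 + 39)*(-130) = 24*(-130) = -3120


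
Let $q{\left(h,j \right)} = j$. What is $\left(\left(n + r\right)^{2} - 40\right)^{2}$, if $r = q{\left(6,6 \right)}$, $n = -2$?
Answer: $576$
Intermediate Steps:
$r = 6$
$\left(\left(n + r\right)^{2} - 40\right)^{2} = \left(\left(-2 + 6\right)^{2} - 40\right)^{2} = \left(4^{2} - 40\right)^{2} = \left(16 - 40\right)^{2} = \left(-24\right)^{2} = 576$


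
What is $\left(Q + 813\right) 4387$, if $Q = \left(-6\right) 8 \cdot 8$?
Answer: $1882023$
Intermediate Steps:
$Q = -384$ ($Q = \left(-48\right) 8 = -384$)
$\left(Q + 813\right) 4387 = \left(-384 + 813\right) 4387 = 429 \cdot 4387 = 1882023$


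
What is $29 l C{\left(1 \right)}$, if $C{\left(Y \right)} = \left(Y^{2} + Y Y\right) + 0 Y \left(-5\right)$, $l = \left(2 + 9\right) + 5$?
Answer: $928$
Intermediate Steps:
$l = 16$ ($l = 11 + 5 = 16$)
$C{\left(Y \right)} = 2 Y^{2}$ ($C{\left(Y \right)} = \left(Y^{2} + Y^{2}\right) + 0 \left(-5\right) = 2 Y^{2} + 0 = 2 Y^{2}$)
$29 l C{\left(1 \right)} = 29 \cdot 16 \cdot 2 \cdot 1^{2} = 464 \cdot 2 \cdot 1 = 464 \cdot 2 = 928$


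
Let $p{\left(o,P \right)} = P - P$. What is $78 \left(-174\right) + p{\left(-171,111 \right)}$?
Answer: $-13572$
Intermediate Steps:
$p{\left(o,P \right)} = 0$
$78 \left(-174\right) + p{\left(-171,111 \right)} = 78 \left(-174\right) + 0 = -13572 + 0 = -13572$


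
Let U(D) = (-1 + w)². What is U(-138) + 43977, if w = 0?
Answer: 43978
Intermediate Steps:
U(D) = 1 (U(D) = (-1 + 0)² = (-1)² = 1)
U(-138) + 43977 = 1 + 43977 = 43978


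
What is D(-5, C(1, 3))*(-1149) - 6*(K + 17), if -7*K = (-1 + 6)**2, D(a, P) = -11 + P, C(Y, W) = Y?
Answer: 79866/7 ≈ 11409.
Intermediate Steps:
K = -25/7 (K = -(-1 + 6)**2/7 = -1/7*5**2 = -1/7*25 = -25/7 ≈ -3.5714)
D(-5, C(1, 3))*(-1149) - 6*(K + 17) = (-11 + 1)*(-1149) - 6*(-25/7 + 17) = -10*(-1149) - 6*94/7 = 11490 - 564/7 = 79866/7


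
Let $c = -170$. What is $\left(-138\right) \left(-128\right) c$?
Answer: $-3002880$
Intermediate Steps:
$\left(-138\right) \left(-128\right) c = \left(-138\right) \left(-128\right) \left(-170\right) = 17664 \left(-170\right) = -3002880$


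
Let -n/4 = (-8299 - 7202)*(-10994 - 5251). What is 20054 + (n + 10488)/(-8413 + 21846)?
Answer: -38834690/707 ≈ -54929.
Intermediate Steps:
n = -1007254980 (n = -4*(-8299 - 7202)*(-10994 - 5251) = -(-62004)*(-16245) = -4*251813745 = -1007254980)
20054 + (n + 10488)/(-8413 + 21846) = 20054 + (-1007254980 + 10488)/(-8413 + 21846) = 20054 - 1007244492/13433 = 20054 - 1007244492*1/13433 = 20054 - 53012868/707 = -38834690/707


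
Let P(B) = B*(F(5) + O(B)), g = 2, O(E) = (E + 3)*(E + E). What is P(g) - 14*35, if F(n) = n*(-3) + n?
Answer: -470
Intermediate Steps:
F(n) = -2*n (F(n) = -3*n + n = -2*n)
O(E) = 2*E*(3 + E) (O(E) = (3 + E)*(2*E) = 2*E*(3 + E))
P(B) = B*(-10 + 2*B*(3 + B)) (P(B) = B*(-2*5 + 2*B*(3 + B)) = B*(-10 + 2*B*(3 + B)))
P(g) - 14*35 = 2*2*(-5 + 2*(3 + 2)) - 14*35 = 2*2*(-5 + 2*5) - 490 = 2*2*(-5 + 10) - 490 = 2*2*5 - 490 = 20 - 490 = -470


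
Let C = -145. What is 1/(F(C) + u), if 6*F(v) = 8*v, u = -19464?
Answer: -3/58972 ≈ -5.0872e-5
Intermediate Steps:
F(v) = 4*v/3 (F(v) = (8*v)/6 = 4*v/3)
1/(F(C) + u) = 1/((4/3)*(-145) - 19464) = 1/(-580/3 - 19464) = 1/(-58972/3) = -3/58972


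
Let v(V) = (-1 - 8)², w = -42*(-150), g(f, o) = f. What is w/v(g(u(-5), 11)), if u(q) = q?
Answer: 700/9 ≈ 77.778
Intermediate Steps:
w = 6300
v(V) = 81 (v(V) = (-9)² = 81)
w/v(g(u(-5), 11)) = 6300/81 = 6300*(1/81) = 700/9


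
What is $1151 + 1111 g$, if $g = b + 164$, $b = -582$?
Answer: $-463247$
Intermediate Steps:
$g = -418$ ($g = -582 + 164 = -418$)
$1151 + 1111 g = 1151 + 1111 \left(-418\right) = 1151 - 464398 = -463247$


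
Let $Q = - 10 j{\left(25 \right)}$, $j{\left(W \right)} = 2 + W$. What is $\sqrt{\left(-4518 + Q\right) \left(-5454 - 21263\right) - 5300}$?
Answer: $4 \sqrt{7994731} \approx 11310.0$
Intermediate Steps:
$Q = -270$ ($Q = - 10 \left(2 + 25\right) = \left(-10\right) 27 = -270$)
$\sqrt{\left(-4518 + Q\right) \left(-5454 - 21263\right) - 5300} = \sqrt{\left(-4518 - 270\right) \left(-5454 - 21263\right) - 5300} = \sqrt{\left(-4788\right) \left(-26717\right) - 5300} = \sqrt{127920996 - 5300} = \sqrt{127915696} = 4 \sqrt{7994731}$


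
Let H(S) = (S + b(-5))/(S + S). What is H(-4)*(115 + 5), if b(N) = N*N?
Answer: -315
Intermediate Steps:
b(N) = N**2
H(S) = (25 + S)/(2*S) (H(S) = (S + (-5)**2)/(S + S) = (S + 25)/((2*S)) = (25 + S)*(1/(2*S)) = (25 + S)/(2*S))
H(-4)*(115 + 5) = ((1/2)*(25 - 4)/(-4))*(115 + 5) = ((1/2)*(-1/4)*21)*120 = -21/8*120 = -315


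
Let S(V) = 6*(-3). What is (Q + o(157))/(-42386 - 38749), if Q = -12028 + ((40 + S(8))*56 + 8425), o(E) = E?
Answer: 82/3005 ≈ 0.027288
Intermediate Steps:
S(V) = -18
Q = -2371 (Q = -12028 + ((40 - 18)*56 + 8425) = -12028 + (22*56 + 8425) = -12028 + (1232 + 8425) = -12028 + 9657 = -2371)
(Q + o(157))/(-42386 - 38749) = (-2371 + 157)/(-42386 - 38749) = -2214/(-81135) = -2214*(-1/81135) = 82/3005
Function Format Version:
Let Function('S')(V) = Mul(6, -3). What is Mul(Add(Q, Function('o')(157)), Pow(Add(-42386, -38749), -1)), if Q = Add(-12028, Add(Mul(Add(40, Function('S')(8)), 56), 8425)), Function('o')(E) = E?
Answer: Rational(82, 3005) ≈ 0.027288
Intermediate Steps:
Function('S')(V) = -18
Q = -2371 (Q = Add(-12028, Add(Mul(Add(40, -18), 56), 8425)) = Add(-12028, Add(Mul(22, 56), 8425)) = Add(-12028, Add(1232, 8425)) = Add(-12028, 9657) = -2371)
Mul(Add(Q, Function('o')(157)), Pow(Add(-42386, -38749), -1)) = Mul(Add(-2371, 157), Pow(Add(-42386, -38749), -1)) = Mul(-2214, Pow(-81135, -1)) = Mul(-2214, Rational(-1, 81135)) = Rational(82, 3005)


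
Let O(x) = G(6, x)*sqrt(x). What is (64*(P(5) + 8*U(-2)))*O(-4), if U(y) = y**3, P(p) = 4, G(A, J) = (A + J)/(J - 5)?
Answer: 5120*I/3 ≈ 1706.7*I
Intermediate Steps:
G(A, J) = (A + J)/(-5 + J)
O(x) = sqrt(x)*(6 + x)/(-5 + x) (O(x) = ((6 + x)/(-5 + x))*sqrt(x) = sqrt(x)*(6 + x)/(-5 + x))
(64*(P(5) + 8*U(-2)))*O(-4) = (64*(4 + 8*(-2)**3))*(sqrt(-4)*(6 - 4)/(-5 - 4)) = (64*(4 + 8*(-8)))*((2*I)*2/(-9)) = (64*(4 - 64))*((2*I)*(-1/9)*2) = (64*(-60))*(-4*I/9) = -(-5120)*I/3 = 5120*I/3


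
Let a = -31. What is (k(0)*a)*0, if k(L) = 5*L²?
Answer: 0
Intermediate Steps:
(k(0)*a)*0 = ((5*0²)*(-31))*0 = ((5*0)*(-31))*0 = (0*(-31))*0 = 0*0 = 0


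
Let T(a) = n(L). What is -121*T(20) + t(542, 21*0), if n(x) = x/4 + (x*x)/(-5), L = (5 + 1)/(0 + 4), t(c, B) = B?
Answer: 363/40 ≈ 9.0750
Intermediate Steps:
L = 3/2 (L = 6/4 = 6*(1/4) = 3/2 ≈ 1.5000)
n(x) = -x**2/5 + x/4 (n(x) = x*(1/4) + x**2*(-1/5) = x/4 - x**2/5 = -x**2/5 + x/4)
T(a) = -3/40 (T(a) = (1/20)*(3/2)*(5 - 4*3/2) = (1/20)*(3/2)*(5 - 6) = (1/20)*(3/2)*(-1) = -3/40)
-121*T(20) + t(542, 21*0) = -121*(-3/40) + 21*0 = 363/40 + 0 = 363/40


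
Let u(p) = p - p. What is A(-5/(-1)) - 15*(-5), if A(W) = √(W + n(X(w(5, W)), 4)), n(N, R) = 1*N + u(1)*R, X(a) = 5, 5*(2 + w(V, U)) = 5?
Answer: 75 + √10 ≈ 78.162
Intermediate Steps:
u(p) = 0
w(V, U) = -1 (w(V, U) = -2 + (⅕)*5 = -2 + 1 = -1)
n(N, R) = N (n(N, R) = 1*N + 0*R = N + 0 = N)
A(W) = √(5 + W) (A(W) = √(W + 5) = √(5 + W))
A(-5/(-1)) - 15*(-5) = √(5 - 5/(-1)) - 15*(-5) = √(5 - 5*(-1)) + 75 = √(5 + 5) + 75 = √10 + 75 = 75 + √10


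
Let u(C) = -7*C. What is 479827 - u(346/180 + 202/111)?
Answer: 1597911137/3330 ≈ 4.7985e+5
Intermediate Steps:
479827 - u(346/180 + 202/111) = 479827 - (-7)*(346/180 + 202/111) = 479827 - (-7)*(346*(1/180) + 202*(1/111)) = 479827 - (-7)*(173/90 + 202/111) = 479827 - (-7)*12461/3330 = 479827 - 1*(-87227/3330) = 479827 + 87227/3330 = 1597911137/3330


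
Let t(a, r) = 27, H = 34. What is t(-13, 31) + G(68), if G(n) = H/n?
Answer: 55/2 ≈ 27.500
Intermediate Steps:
G(n) = 34/n
t(-13, 31) + G(68) = 27 + 34/68 = 27 + 34*(1/68) = 27 + ½ = 55/2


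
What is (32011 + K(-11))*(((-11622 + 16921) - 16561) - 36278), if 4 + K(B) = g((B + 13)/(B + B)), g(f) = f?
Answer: -16737693040/11 ≈ -1.5216e+9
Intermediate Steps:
K(B) = -4 + (13 + B)/(2*B) (K(B) = -4 + (B + 13)/(B + B) = -4 + (13 + B)/((2*B)) = -4 + (13 + B)*(1/(2*B)) = -4 + (13 + B)/(2*B))
(32011 + K(-11))*(((-11622 + 16921) - 16561) - 36278) = (32011 + (½)*(13 - 7*(-11))/(-11))*(((-11622 + 16921) - 16561) - 36278) = (32011 + (½)*(-1/11)*(13 + 77))*((5299 - 16561) - 36278) = (32011 + (½)*(-1/11)*90)*(-11262 - 36278) = (32011 - 45/11)*(-47540) = (352076/11)*(-47540) = -16737693040/11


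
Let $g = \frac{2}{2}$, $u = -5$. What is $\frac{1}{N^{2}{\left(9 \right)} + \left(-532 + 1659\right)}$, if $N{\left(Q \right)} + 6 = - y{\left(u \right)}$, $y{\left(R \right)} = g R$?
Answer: $\frac{1}{1128} \approx 0.00088653$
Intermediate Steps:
$g = 1$ ($g = 2 \cdot \frac{1}{2} = 1$)
$y{\left(R \right)} = R$ ($y{\left(R \right)} = 1 R = R$)
$N{\left(Q \right)} = -1$ ($N{\left(Q \right)} = -6 - -5 = -6 + 5 = -1$)
$\frac{1}{N^{2}{\left(9 \right)} + \left(-532 + 1659\right)} = \frac{1}{\left(-1\right)^{2} + \left(-532 + 1659\right)} = \frac{1}{1 + 1127} = \frac{1}{1128}$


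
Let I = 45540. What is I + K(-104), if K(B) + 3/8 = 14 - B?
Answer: 365261/8 ≈ 45658.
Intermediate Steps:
K(B) = 109/8 - B (K(B) = -3/8 + (14 - B) = 109/8 - B)
I + K(-104) = 45540 + (109/8 - 1*(-104)) = 45540 + (109/8 + 104) = 45540 + 941/8 = 365261/8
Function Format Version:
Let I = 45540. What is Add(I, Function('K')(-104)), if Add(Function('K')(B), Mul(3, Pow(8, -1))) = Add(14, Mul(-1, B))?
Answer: Rational(365261, 8) ≈ 45658.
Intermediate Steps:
Function('K')(B) = Add(Rational(109, 8), Mul(-1, B)) (Function('K')(B) = Add(Rational(-3, 8), Add(14, Mul(-1, B))) = Add(Rational(109, 8), Mul(-1, B)))
Add(I, Function('K')(-104)) = Add(45540, Add(Rational(109, 8), Mul(-1, -104))) = Add(45540, Add(Rational(109, 8), 104)) = Add(45540, Rational(941, 8)) = Rational(365261, 8)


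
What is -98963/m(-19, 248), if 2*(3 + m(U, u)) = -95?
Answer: 197926/101 ≈ 1959.7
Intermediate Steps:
m(U, u) = -101/2 (m(U, u) = -3 + (½)*(-95) = -3 - 95/2 = -101/2)
-98963/m(-19, 248) = -98963/(-101/2) = -98963*(-2/101) = 197926/101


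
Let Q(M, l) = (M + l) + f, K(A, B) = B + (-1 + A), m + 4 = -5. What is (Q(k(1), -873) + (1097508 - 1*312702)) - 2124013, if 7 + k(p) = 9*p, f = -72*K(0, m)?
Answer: -1339358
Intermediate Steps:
m = -9 (m = -4 - 5 = -9)
K(A, B) = -1 + A + B
f = 720 (f = -72*(-1 + 0 - 9) = -72*(-10) = 720)
k(p) = -7 + 9*p
Q(M, l) = 720 + M + l (Q(M, l) = (M + l) + 720 = 720 + M + l)
(Q(k(1), -873) + (1097508 - 1*312702)) - 2124013 = ((720 + (-7 + 9*1) - 873) + (1097508 - 1*312702)) - 2124013 = ((720 + (-7 + 9) - 873) + (1097508 - 312702)) - 2124013 = ((720 + 2 - 873) + 784806) - 2124013 = (-151 + 784806) - 2124013 = 784655 - 2124013 = -1339358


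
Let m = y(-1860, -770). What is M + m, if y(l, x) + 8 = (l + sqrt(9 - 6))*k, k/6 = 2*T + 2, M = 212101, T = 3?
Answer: 122813 + 48*sqrt(3) ≈ 1.2290e+5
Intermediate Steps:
k = 48 (k = 6*(2*3 + 2) = 6*(6 + 2) = 6*8 = 48)
y(l, x) = -8 + 48*l + 48*sqrt(3) (y(l, x) = -8 + (l + sqrt(9 - 6))*48 = -8 + (l + sqrt(3))*48 = -8 + (48*l + 48*sqrt(3)) = -8 + 48*l + 48*sqrt(3))
m = -89288 + 48*sqrt(3) (m = -8 + 48*(-1860) + 48*sqrt(3) = -8 - 89280 + 48*sqrt(3) = -89288 + 48*sqrt(3) ≈ -89205.)
M + m = 212101 + (-89288 + 48*sqrt(3)) = 122813 + 48*sqrt(3)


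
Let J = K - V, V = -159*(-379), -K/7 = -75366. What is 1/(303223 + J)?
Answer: 1/770524 ≈ 1.2978e-6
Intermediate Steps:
K = 527562 (K = -7*(-75366) = 527562)
V = 60261
J = 467301 (J = 527562 - 1*60261 = 527562 - 60261 = 467301)
1/(303223 + J) = 1/(303223 + 467301) = 1/770524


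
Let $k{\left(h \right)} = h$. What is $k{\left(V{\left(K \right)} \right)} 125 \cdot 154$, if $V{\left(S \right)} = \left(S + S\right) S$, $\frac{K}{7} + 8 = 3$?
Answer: $47162500$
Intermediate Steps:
$K = -35$ ($K = -56 + 7 \cdot 3 = -56 + 21 = -35$)
$V{\left(S \right)} = 2 S^{2}$ ($V{\left(S \right)} = 2 S S = 2 S^{2}$)
$k{\left(V{\left(K \right)} \right)} 125 \cdot 154 = 2 \left(-35\right)^{2} \cdot 125 \cdot 154 = 2 \cdot 1225 \cdot 125 \cdot 154 = 2450 \cdot 125 \cdot 154 = 306250 \cdot 154 = 47162500$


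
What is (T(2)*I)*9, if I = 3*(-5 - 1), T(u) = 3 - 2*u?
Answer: 162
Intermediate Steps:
I = -18 (I = 3*(-6) = -18)
(T(2)*I)*9 = ((3 - 2*2)*(-18))*9 = ((3 - 4)*(-18))*9 = -1*(-18)*9 = 18*9 = 162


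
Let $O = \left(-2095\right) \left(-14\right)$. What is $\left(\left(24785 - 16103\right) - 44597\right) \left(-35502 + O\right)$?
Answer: $221667380$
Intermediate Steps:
$O = 29330$
$\left(\left(24785 - 16103\right) - 44597\right) \left(-35502 + O\right) = \left(\left(24785 - 16103\right) - 44597\right) \left(-35502 + 29330\right) = \left(\left(24785 - 16103\right) - 44597\right) \left(-6172\right) = \left(8682 - 44597\right) \left(-6172\right) = \left(-35915\right) \left(-6172\right) = 221667380$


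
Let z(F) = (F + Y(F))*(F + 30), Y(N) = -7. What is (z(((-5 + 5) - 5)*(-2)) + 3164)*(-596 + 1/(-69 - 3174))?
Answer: -6347410436/3243 ≈ -1.9573e+6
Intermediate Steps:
z(F) = (-7 + F)*(30 + F) (z(F) = (F - 7)*(F + 30) = (-7 + F)*(30 + F))
(z(((-5 + 5) - 5)*(-2)) + 3164)*(-596 + 1/(-69 - 3174)) = ((-210 + (((-5 + 5) - 5)*(-2))² + 23*(((-5 + 5) - 5)*(-2))) + 3164)*(-596 + 1/(-69 - 3174)) = ((-210 + ((0 - 5)*(-2))² + 23*((0 - 5)*(-2))) + 3164)*(-596 + 1/(-3243)) = ((-210 + (-5*(-2))² + 23*(-5*(-2))) + 3164)*(-596 - 1/3243) = ((-210 + 10² + 23*10) + 3164)*(-1932829/3243) = ((-210 + 100 + 230) + 3164)*(-1932829/3243) = (120 + 3164)*(-1932829/3243) = 3284*(-1932829/3243) = -6347410436/3243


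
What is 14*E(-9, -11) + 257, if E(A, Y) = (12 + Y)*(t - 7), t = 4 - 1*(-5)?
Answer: 285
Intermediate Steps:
t = 9 (t = 4 + 5 = 9)
E(A, Y) = 24 + 2*Y (E(A, Y) = (12 + Y)*(9 - 7) = (12 + Y)*2 = 24 + 2*Y)
14*E(-9, -11) + 257 = 14*(24 + 2*(-11)) + 257 = 14*(24 - 22) + 257 = 14*2 + 257 = 28 + 257 = 285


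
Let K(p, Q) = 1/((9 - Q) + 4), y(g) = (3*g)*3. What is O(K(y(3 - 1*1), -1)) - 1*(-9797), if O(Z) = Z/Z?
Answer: 9798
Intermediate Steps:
y(g) = 9*g
K(p, Q) = 1/(13 - Q)
O(Z) = 1
O(K(y(3 - 1*1), -1)) - 1*(-9797) = 1 - 1*(-9797) = 1 + 9797 = 9798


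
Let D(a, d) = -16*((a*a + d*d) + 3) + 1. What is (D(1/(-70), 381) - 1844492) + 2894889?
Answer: -1558476854/1225 ≈ -1.2722e+6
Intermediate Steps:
D(a, d) = -47 - 16*a² - 16*d² (D(a, d) = -16*((a² + d²) + 3) + 1 = -16*(3 + a² + d²) + 1 = (-48 - 16*a² - 16*d²) + 1 = -47 - 16*a² - 16*d²)
(D(1/(-70), 381) - 1844492) + 2894889 = ((-47 - 16*(1/(-70))² - 16*381²) - 1844492) + 2894889 = ((-47 - 16*(-1/70)² - 16*145161) - 1844492) + 2894889 = ((-47 - 16*1/4900 - 2322576) - 1844492) + 2894889 = ((-47 - 4/1225 - 2322576) - 1844492) + 2894889 = (-2845213179/1225 - 1844492) + 2894889 = -5104715879/1225 + 2894889 = -1558476854/1225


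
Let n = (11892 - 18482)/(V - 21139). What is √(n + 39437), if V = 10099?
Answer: √3004198383/276 ≈ 198.59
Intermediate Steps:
n = 659/1104 (n = (11892 - 18482)/(10099 - 21139) = -6590/(-11040) = -6590*(-1/11040) = 659/1104 ≈ 0.59692)
√(n + 39437) = √(659/1104 + 39437) = √(43539107/1104) = √3004198383/276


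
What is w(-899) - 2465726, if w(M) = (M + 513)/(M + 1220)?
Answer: -791498432/321 ≈ -2.4657e+6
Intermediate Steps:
w(M) = (513 + M)/(1220 + M)
w(-899) - 2465726 = (513 - 899)/(1220 - 899) - 2465726 = -386/321 - 2465726 = -791498432/321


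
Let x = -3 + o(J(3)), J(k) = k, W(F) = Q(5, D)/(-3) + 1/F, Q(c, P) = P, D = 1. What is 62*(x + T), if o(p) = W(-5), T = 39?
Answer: 32984/15 ≈ 2198.9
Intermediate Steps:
W(F) = -1/3 + 1/F (W(F) = 1/(-3) + 1/F = 1*(-1/3) + 1/F = -1/3 + 1/F)
o(p) = -8/15 (o(p) = (1/3)*(3 - 1*(-5))/(-5) = (1/3)*(-1/5)*(3 + 5) = (1/3)*(-1/5)*8 = -8/15)
x = -53/15 (x = -3 - 8/15 = -53/15 ≈ -3.5333)
62*(x + T) = 62*(-53/15 + 39) = 62*(532/15) = 32984/15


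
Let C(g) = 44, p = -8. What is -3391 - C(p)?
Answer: -3435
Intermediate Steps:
-3391 - C(p) = -3391 - 1*44 = -3391 - 44 = -3435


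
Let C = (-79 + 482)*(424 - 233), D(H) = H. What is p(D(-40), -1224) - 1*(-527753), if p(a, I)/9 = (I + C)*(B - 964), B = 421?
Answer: -369657610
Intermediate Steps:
C = 76973 (C = 403*191 = 76973)
p(a, I) = -376167051 - 4887*I (p(a, I) = 9*((I + 76973)*(421 - 964)) = 9*((76973 + I)*(-543)) = 9*(-41796339 - 543*I) = -376167051 - 4887*I)
p(D(-40), -1224) - 1*(-527753) = (-376167051 - 4887*(-1224)) - 1*(-527753) = (-376167051 + 5981688) + 527753 = -370185363 + 527753 = -369657610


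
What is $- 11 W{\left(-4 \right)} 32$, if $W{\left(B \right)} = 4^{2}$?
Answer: $-5632$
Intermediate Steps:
$W{\left(B \right)} = 16$
$- 11 W{\left(-4 \right)} 32 = \left(-11\right) 16 \cdot 32 = \left(-176\right) 32 = -5632$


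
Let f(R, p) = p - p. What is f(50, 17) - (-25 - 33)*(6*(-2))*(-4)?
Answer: 2784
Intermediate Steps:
f(R, p) = 0
f(50, 17) - (-25 - 33)*(6*(-2))*(-4) = 0 - (-25 - 33)*(6*(-2))*(-4) = 0 - (-58)*(-12*(-4)) = 0 - (-58)*48 = 0 - 1*(-2784) = 0 + 2784 = 2784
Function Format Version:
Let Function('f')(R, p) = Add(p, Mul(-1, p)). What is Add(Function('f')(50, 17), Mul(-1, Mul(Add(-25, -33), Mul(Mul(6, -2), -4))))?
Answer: 2784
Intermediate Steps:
Function('f')(R, p) = 0
Add(Function('f')(50, 17), Mul(-1, Mul(Add(-25, -33), Mul(Mul(6, -2), -4)))) = Add(0, Mul(-1, Mul(Add(-25, -33), Mul(Mul(6, -2), -4)))) = Add(0, Mul(-1, Mul(-58, Mul(-12, -4)))) = Add(0, Mul(-1, Mul(-58, 48))) = Add(0, Mul(-1, -2784)) = Add(0, 2784) = 2784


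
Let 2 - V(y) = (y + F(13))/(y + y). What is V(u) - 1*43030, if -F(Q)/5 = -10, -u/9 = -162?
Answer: -31367789/729 ≈ -43029.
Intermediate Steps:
u = 1458 (u = -9*(-162) = 1458)
F(Q) = 50 (F(Q) = -5*(-10) = 50)
V(y) = 2 - (50 + y)/(2*y) (V(y) = 2 - (y + 50)/(y + y) = 2 - (50 + y)/(2*y))
V(u) - 1*43030 = (3/2 - 25/1458) - 1*43030 = (3/2 - 25*1/1458) - 43030 = (3/2 - 25/1458) - 43030 = 1081/729 - 43030 = -31367789/729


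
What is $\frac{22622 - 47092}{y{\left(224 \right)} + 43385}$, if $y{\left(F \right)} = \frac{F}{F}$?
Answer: $- \frac{12235}{21693} \approx -0.56401$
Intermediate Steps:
$y{\left(F \right)} = 1$
$\frac{22622 - 47092}{y{\left(224 \right)} + 43385} = \frac{22622 - 47092}{1 + 43385} = - \frac{24470}{43386} = \left(-24470\right) \frac{1}{43386} = - \frac{12235}{21693}$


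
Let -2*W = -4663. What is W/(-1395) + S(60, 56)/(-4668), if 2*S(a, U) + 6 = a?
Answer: -3640369/2170620 ≈ -1.6771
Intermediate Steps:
W = 4663/2 (W = -½*(-4663) = 4663/2 ≈ 2331.5)
S(a, U) = -3 + a/2
W/(-1395) + S(60, 56)/(-4668) = (4663/2)/(-1395) + (-3 + (½)*60)/(-4668) = (4663/2)*(-1/1395) + (-3 + 30)*(-1/4668) = -4663/2790 + 27*(-1/4668) = -4663/2790 - 9/1556 = -3640369/2170620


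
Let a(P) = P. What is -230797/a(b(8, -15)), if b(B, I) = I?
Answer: 230797/15 ≈ 15386.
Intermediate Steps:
-230797/a(b(8, -15)) = -230797/(-15) = -230797*(-1/15) = 230797/15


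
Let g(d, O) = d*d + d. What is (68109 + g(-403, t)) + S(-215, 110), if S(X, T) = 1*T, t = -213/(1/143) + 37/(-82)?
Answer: 230225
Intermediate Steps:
t = -2497675/82 (t = -213/1/143 + 37*(-1/82) = -213*143 - 37/82 = -30459 - 37/82 = -2497675/82 ≈ -30459.)
g(d, O) = d + d² (g(d, O) = d² + d = d + d²)
S(X, T) = T
(68109 + g(-403, t)) + S(-215, 110) = (68109 - 403*(1 - 403)) + 110 = (68109 - 403*(-402)) + 110 = (68109 + 162006) + 110 = 230115 + 110 = 230225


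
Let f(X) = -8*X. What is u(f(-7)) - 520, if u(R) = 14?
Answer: -506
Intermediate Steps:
u(f(-7)) - 520 = 14 - 520 = -506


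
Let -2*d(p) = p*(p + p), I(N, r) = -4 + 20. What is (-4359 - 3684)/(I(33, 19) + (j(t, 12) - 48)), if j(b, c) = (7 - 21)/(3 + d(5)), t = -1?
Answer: 29491/115 ≈ 256.44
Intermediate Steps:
I(N, r) = 16
d(p) = -p**2 (d(p) = -p*(p + p)/2 = -p*2*p/2 = -p**2)
j(b, c) = 7/11 (j(b, c) = (7 - 21)/(3 - 1*5**2) = -14/(3 - 1*25) = -14/(3 - 25) = -14/(-22) = -14*(-1/22) = 7/11)
(-4359 - 3684)/(I(33, 19) + (j(t, 12) - 48)) = (-4359 - 3684)/(16 + (7/11 - 48)) = -8043/(16 - 521/11) = -8043/(-345/11) = -8043*(-11/345) = 29491/115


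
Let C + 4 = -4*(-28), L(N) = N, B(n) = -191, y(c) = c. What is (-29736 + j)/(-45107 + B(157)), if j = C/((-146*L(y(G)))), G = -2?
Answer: 2170701/3306754 ≈ 0.65644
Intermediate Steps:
C = 108 (C = -4 - 4*(-28) = -4 + 112 = 108)
j = 27/73 (j = 108/((-146*(-2))) = 108/292 = 108*(1/292) = 27/73 ≈ 0.36986)
(-29736 + j)/(-45107 + B(157)) = (-29736 + 27/73)/(-45107 - 191) = -2170701/73/(-45298) = -2170701/73*(-1/45298) = 2170701/3306754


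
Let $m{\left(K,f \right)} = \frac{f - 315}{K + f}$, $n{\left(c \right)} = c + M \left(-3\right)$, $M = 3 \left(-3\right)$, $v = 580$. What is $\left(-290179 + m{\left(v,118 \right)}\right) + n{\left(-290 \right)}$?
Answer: $- \frac{202728713}{698} \approx -2.9044 \cdot 10^{5}$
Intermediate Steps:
$M = -9$
$n{\left(c \right)} = 27 + c$ ($n{\left(c \right)} = c - -27 = c + 27 = 27 + c$)
$m{\left(K,f \right)} = \frac{-315 + f}{K + f}$
$\left(-290179 + m{\left(v,118 \right)}\right) + n{\left(-290 \right)} = \left(-290179 + \frac{-315 + 118}{580 + 118}\right) + \left(27 - 290\right) = \left(-290179 + \frac{1}{698} \left(-197\right)\right) - 263 = \left(-290179 - \frac{197}{698}\right) - 263 = - \frac{202545139}{698} - 263 = - \frac{202728713}{698}$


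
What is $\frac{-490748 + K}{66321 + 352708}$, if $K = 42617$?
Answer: $- \frac{448131}{419029} \approx -1.0695$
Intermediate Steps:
$\frac{-490748 + K}{66321 + 352708} = \frac{-490748 + 42617}{66321 + 352708} = - \frac{448131}{419029}$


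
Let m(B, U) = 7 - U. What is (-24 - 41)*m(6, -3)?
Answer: -650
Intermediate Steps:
(-24 - 41)*m(6, -3) = (-24 - 41)*(7 - 1*(-3)) = -65*(7 + 3) = -65*10 = -650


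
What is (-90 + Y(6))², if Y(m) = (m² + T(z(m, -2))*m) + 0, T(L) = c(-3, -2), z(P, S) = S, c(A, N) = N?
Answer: 4356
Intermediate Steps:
T(L) = -2
Y(m) = m² - 2*m (Y(m) = (m² - 2*m) + 0 = m² - 2*m)
(-90 + Y(6))² = (-90 + 6*(-2 + 6))² = (-90 + 6*4)² = (-90 + 24)² = (-66)² = 4356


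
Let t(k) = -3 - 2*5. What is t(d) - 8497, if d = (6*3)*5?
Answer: -8510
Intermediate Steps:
d = 90 (d = 18*5 = 90)
t(k) = -13 (t(k) = -3 - 10 = -13)
t(d) - 8497 = -13 - 8497 = -8510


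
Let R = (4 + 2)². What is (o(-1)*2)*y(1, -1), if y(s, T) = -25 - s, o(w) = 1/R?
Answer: -13/9 ≈ -1.4444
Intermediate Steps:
R = 36 (R = 6² = 36)
o(w) = 1/36
(o(-1)*2)*y(1, -1) = ((1/36)*2)*(-25 - 1*1) = (-25 - 1)/18 = (1/18)*(-26) = -13/9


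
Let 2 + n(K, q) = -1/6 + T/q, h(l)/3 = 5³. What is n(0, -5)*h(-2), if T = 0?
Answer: -1625/2 ≈ -812.50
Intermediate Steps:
h(l) = 375 (h(l) = 3*5³ = 3*125 = 375)
n(K, q) = -13/6 (n(K, q) = -2 + (-1/6 + 0/q) = -2 + (-1*⅙ + 0) = -2 + (-⅙ + 0) = -2 - ⅙ = -13/6)
n(0, -5)*h(-2) = -13/6*375 = -1625/2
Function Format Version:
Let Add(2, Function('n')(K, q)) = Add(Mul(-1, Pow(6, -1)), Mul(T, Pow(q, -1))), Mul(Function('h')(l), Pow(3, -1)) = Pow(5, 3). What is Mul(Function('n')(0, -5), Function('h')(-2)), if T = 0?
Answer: Rational(-1625, 2) ≈ -812.50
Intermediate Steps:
Function('h')(l) = 375 (Function('h')(l) = Mul(3, Pow(5, 3)) = Mul(3, 125) = 375)
Function('n')(K, q) = Rational(-13, 6) (Function('n')(K, q) = Add(-2, Add(Mul(-1, Pow(6, -1)), Mul(0, Pow(q, -1)))) = Add(-2, Add(Mul(-1, Rational(1, 6)), 0)) = Add(-2, Add(Rational(-1, 6), 0)) = Add(-2, Rational(-1, 6)) = Rational(-13, 6))
Mul(Function('n')(0, -5), Function('h')(-2)) = Mul(Rational(-13, 6), 375) = Rational(-1625, 2)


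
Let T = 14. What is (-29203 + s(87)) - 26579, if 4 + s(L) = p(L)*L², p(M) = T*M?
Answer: 9163256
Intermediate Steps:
p(M) = 14*M
s(L) = -4 + 14*L³ (s(L) = -4 + (14*L)*L² = -4 + 14*L³)
(-29203 + s(87)) - 26579 = (-29203 + (-4 + 14*87³)) - 26579 = (-29203 + (-4 + 14*658503)) - 26579 = (-29203 + (-4 + 9219042)) - 26579 = (-29203 + 9219038) - 26579 = 9189835 - 26579 = 9163256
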